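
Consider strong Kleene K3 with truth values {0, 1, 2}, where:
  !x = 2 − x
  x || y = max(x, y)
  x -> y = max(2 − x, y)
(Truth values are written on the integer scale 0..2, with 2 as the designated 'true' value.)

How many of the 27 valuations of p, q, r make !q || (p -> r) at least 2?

value 2: 19 assignments (counts)
value 1: 7 assignments
value 0: 1 assignment
So 19 of the 27 assignments meet the threshold.

19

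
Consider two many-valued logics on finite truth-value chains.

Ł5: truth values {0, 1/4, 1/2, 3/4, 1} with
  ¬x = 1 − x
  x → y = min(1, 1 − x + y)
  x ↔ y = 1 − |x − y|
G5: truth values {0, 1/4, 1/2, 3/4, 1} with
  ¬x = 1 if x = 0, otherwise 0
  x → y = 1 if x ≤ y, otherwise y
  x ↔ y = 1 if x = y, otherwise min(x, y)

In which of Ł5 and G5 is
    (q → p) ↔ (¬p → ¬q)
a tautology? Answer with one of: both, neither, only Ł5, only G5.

In Ł5: every assignment gives 1 — tautology.
In G5: at p = 1/4, q = 1/2 the value is 1/4 — not a tautology.

only Ł5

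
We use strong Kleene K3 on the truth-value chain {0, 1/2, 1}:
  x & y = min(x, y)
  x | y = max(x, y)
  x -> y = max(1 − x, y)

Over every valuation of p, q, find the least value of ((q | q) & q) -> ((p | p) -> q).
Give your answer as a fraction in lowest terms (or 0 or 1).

Take p = 1/2, q = 1/2:
q | q = 1/2 | 1/2 = 1/2
(q | q) & q = 1/2 & 1/2 = 1/2
p | p = 1/2 | 1/2 = 1/2
(p | p) -> q = 1/2 -> 1/2 = 1/2
((q | q) & q) -> ((p | p) -> q) = 1/2 -> 1/2 = 1/2
No assignment yields a value below 1/2, so this is the minimum.

1/2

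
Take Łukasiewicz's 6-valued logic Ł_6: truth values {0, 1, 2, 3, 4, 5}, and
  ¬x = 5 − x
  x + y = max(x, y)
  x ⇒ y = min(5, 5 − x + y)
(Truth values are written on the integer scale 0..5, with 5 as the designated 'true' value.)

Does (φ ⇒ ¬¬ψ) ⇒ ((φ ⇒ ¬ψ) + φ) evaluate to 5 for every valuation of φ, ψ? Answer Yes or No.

No

Counterexample: take φ = 1, ψ = 5.
¬ψ = ¬5 = 0
¬¬ψ = ¬0 = 5
φ ⇒ ¬¬ψ = 1 ⇒ 5 = 5
¬ψ = ¬5 = 0
φ ⇒ ¬ψ = 1 ⇒ 0 = 4
(φ ⇒ ¬ψ) + φ = 4 + 1 = 4
(φ ⇒ ¬¬ψ) ⇒ ((φ ⇒ ¬ψ) + φ) = 5 ⇒ 4 = 4
This gives 4 ≠ 5.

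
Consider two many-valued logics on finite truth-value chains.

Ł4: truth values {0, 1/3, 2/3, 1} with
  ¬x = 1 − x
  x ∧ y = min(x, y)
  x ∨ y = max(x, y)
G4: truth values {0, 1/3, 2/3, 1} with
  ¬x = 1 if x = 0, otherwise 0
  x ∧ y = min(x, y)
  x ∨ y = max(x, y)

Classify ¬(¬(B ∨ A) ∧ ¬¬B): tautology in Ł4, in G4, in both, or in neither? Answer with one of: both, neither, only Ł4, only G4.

In Ł4: at A = 0, B = 1/3 the value is 2/3 — not a tautology.
In G4: every assignment gives 1 — tautology.

only G4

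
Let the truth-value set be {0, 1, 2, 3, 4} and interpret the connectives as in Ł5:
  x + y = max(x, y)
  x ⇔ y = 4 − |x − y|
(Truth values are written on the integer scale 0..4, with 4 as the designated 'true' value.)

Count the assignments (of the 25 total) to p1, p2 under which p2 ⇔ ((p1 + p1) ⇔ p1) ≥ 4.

5

value 4: 5 assignments (counts)
value 3: 5 assignments
value 2: 5 assignments
value 1: 5 assignments
value 0: 5 assignments
So 5 of the 25 assignments meet the threshold.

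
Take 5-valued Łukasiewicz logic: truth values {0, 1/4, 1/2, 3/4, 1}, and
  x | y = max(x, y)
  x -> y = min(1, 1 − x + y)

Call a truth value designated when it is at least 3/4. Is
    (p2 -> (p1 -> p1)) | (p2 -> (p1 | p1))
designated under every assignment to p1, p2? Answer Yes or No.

Yes

At p1 = 1/4, p2 = 1, for instance:
p1 -> p1 = 1/4 -> 1/4 = 1
p2 -> (p1 -> p1) = 1 -> 1 = 1
p1 | p1 = 1/4 | 1/4 = 1/4
p2 -> (p1 | p1) = 1 -> 1/4 = 1/4
(p2 -> (p1 -> p1)) | (p2 -> (p1 | p1)) = 1 | 1/4 = 1
and checking the remaining 24 assignments likewise gives ≥ 3/4 in every case.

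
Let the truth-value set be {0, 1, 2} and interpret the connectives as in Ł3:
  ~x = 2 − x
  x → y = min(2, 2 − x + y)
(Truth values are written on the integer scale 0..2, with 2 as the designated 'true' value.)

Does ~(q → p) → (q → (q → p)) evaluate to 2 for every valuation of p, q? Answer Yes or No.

No

Counterexample: take p = 0, q = 2.
q → p = 2 → 0 = 0
~(q → p) = ~0 = 2
q → p = 2 → 0 = 0
q → (q → p) = 2 → 0 = 0
~(q → p) → (q → (q → p)) = 2 → 0 = 0
This gives 0 ≠ 2.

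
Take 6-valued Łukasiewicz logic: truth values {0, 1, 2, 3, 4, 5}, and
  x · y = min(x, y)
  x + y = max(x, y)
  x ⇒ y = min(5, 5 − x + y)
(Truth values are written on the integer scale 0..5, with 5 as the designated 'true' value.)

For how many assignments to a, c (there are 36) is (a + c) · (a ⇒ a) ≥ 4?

value 5: 11 assignments (counts)
value 4: 9 assignments (counts)
value 3: 7 assignments
value 2: 5 assignments
value 1: 3 assignments
value 0: 1 assignment
So 20 of the 36 assignments meet the threshold.

20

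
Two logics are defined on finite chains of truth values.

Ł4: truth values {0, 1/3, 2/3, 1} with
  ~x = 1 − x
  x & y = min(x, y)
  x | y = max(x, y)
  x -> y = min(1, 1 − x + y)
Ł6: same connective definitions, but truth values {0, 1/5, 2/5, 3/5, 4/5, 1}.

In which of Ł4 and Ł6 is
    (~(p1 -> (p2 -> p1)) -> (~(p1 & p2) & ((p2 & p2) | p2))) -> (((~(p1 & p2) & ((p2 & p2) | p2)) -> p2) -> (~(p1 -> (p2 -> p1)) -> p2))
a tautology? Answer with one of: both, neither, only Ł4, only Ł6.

both

In Ł4: every assignment gives 1 — tautology.
In Ł6: every assignment gives 1 — tautology.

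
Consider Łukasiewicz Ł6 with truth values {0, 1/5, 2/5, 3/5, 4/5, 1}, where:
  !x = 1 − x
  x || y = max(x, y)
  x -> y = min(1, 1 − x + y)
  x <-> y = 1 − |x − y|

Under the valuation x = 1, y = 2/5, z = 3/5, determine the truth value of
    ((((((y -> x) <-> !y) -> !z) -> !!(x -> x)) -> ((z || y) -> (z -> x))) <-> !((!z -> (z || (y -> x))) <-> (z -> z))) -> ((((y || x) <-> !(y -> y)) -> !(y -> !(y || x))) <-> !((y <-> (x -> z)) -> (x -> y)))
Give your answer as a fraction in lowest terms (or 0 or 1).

y -> x = 2/5 -> 1 = 1
!y = !2/5 = 3/5
(y -> x) <-> !y = 1 <-> 3/5 = 3/5
!z = !3/5 = 2/5
((y -> x) <-> !y) -> !z = 3/5 -> 2/5 = 4/5
x -> x = 1 -> 1 = 1
!(x -> x) = !1 = 0
!!(x -> x) = !0 = 1
(((y -> x) <-> !y) -> !z) -> !!(x -> x) = 4/5 -> 1 = 1
z || y = 3/5 || 2/5 = 3/5
z -> x = 3/5 -> 1 = 1
(z || y) -> (z -> x) = 3/5 -> 1 = 1
((((y -> x) <-> !y) -> !z) -> !!(x -> x)) -> ((z || y) -> (z -> x)) = 1 -> 1 = 1
!z = !3/5 = 2/5
y -> x = 2/5 -> 1 = 1
z || (y -> x) = 3/5 || 1 = 1
!z -> (z || (y -> x)) = 2/5 -> 1 = 1
z -> z = 3/5 -> 3/5 = 1
(!z -> (z || (y -> x))) <-> (z -> z) = 1 <-> 1 = 1
!((!z -> (z || (y -> x))) <-> (z -> z)) = !1 = 0
(((((y -> x) <-> !y) -> !z) -> !!(x -> x)) -> ((z || y) -> (z -> x))) <-> !((!z -> (z || (y -> x))) <-> (z -> z)) = 1 <-> 0 = 0
y || x = 2/5 || 1 = 1
y -> y = 2/5 -> 2/5 = 1
!(y -> y) = !1 = 0
(y || x) <-> !(y -> y) = 1 <-> 0 = 0
y || x = 2/5 || 1 = 1
!(y || x) = !1 = 0
y -> !(y || x) = 2/5 -> 0 = 3/5
!(y -> !(y || x)) = !3/5 = 2/5
((y || x) <-> !(y -> y)) -> !(y -> !(y || x)) = 0 -> 2/5 = 1
x -> z = 1 -> 3/5 = 3/5
y <-> (x -> z) = 2/5 <-> 3/5 = 4/5
x -> y = 1 -> 2/5 = 2/5
(y <-> (x -> z)) -> (x -> y) = 4/5 -> 2/5 = 3/5
!((y <-> (x -> z)) -> (x -> y)) = !3/5 = 2/5
(((y || x) <-> !(y -> y)) -> !(y -> !(y || x))) <-> !((y <-> (x -> z)) -> (x -> y)) = 1 <-> 2/5 = 2/5
((((((y -> x) <-> !y) -> !z) -> !!(x -> x)) -> ((z || y) -> (z -> x))) <-> !((!z -> (z || (y -> x))) <-> (z -> z))) -> ((((y || x) <-> !(y -> y)) -> !(y -> !(y || x))) <-> !((y <-> (x -> z)) -> (x -> y))) = 0 -> 2/5 = 1

1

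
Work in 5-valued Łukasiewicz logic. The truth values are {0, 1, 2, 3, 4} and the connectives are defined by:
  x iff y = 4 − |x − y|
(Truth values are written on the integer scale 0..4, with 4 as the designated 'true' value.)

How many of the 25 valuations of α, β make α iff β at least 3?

13

value 4: 5 assignments (counts)
value 3: 8 assignments (counts)
value 2: 6 assignments
value 1: 4 assignments
value 0: 2 assignments
So 13 of the 25 assignments meet the threshold.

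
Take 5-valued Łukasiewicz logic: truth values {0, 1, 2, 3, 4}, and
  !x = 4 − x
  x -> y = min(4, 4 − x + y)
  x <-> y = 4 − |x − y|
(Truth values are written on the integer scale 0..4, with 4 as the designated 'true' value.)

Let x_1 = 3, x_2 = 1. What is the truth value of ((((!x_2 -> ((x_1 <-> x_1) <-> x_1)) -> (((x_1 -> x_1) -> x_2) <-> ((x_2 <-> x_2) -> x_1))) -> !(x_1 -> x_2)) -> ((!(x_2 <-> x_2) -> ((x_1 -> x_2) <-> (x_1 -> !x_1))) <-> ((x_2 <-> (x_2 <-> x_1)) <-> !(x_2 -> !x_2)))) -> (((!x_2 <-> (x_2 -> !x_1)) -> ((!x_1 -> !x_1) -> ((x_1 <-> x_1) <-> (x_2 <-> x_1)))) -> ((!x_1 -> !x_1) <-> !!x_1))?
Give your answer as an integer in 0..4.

4

!x_2 = !1 = 3
x_1 <-> x_1 = 3 <-> 3 = 4
(x_1 <-> x_1) <-> x_1 = 4 <-> 3 = 3
!x_2 -> ((x_1 <-> x_1) <-> x_1) = 3 -> 3 = 4
x_1 -> x_1 = 3 -> 3 = 4
(x_1 -> x_1) -> x_2 = 4 -> 1 = 1
x_2 <-> x_2 = 1 <-> 1 = 4
(x_2 <-> x_2) -> x_1 = 4 -> 3 = 3
((x_1 -> x_1) -> x_2) <-> ((x_2 <-> x_2) -> x_1) = 1 <-> 3 = 2
(!x_2 -> ((x_1 <-> x_1) <-> x_1)) -> (((x_1 -> x_1) -> x_2) <-> ((x_2 <-> x_2) -> x_1)) = 4 -> 2 = 2
x_1 -> x_2 = 3 -> 1 = 2
!(x_1 -> x_2) = !2 = 2
((!x_2 -> ((x_1 <-> x_1) <-> x_1)) -> (((x_1 -> x_1) -> x_2) <-> ((x_2 <-> x_2) -> x_1))) -> !(x_1 -> x_2) = 2 -> 2 = 4
x_2 <-> x_2 = 1 <-> 1 = 4
!(x_2 <-> x_2) = !4 = 0
x_1 -> x_2 = 3 -> 1 = 2
!x_1 = !3 = 1
x_1 -> !x_1 = 3 -> 1 = 2
(x_1 -> x_2) <-> (x_1 -> !x_1) = 2 <-> 2 = 4
!(x_2 <-> x_2) -> ((x_1 -> x_2) <-> (x_1 -> !x_1)) = 0 -> 4 = 4
x_2 <-> x_1 = 1 <-> 3 = 2
x_2 <-> (x_2 <-> x_1) = 1 <-> 2 = 3
!x_2 = !1 = 3
x_2 -> !x_2 = 1 -> 3 = 4
!(x_2 -> !x_2) = !4 = 0
(x_2 <-> (x_2 <-> x_1)) <-> !(x_2 -> !x_2) = 3 <-> 0 = 1
(!(x_2 <-> x_2) -> ((x_1 -> x_2) <-> (x_1 -> !x_1))) <-> ((x_2 <-> (x_2 <-> x_1)) <-> !(x_2 -> !x_2)) = 4 <-> 1 = 1
(((!x_2 -> ((x_1 <-> x_1) <-> x_1)) -> (((x_1 -> x_1) -> x_2) <-> ((x_2 <-> x_2) -> x_1))) -> !(x_1 -> x_2)) -> ((!(x_2 <-> x_2) -> ((x_1 -> x_2) <-> (x_1 -> !x_1))) <-> ((x_2 <-> (x_2 <-> x_1)) <-> !(x_2 -> !x_2))) = 4 -> 1 = 1
!x_2 = !1 = 3
!x_1 = !3 = 1
x_2 -> !x_1 = 1 -> 1 = 4
!x_2 <-> (x_2 -> !x_1) = 3 <-> 4 = 3
!x_1 = !3 = 1
!x_1 = !3 = 1
!x_1 -> !x_1 = 1 -> 1 = 4
x_1 <-> x_1 = 3 <-> 3 = 4
x_2 <-> x_1 = 1 <-> 3 = 2
(x_1 <-> x_1) <-> (x_2 <-> x_1) = 4 <-> 2 = 2
(!x_1 -> !x_1) -> ((x_1 <-> x_1) <-> (x_2 <-> x_1)) = 4 -> 2 = 2
(!x_2 <-> (x_2 -> !x_1)) -> ((!x_1 -> !x_1) -> ((x_1 <-> x_1) <-> (x_2 <-> x_1))) = 3 -> 2 = 3
!x_1 = !3 = 1
!x_1 = !3 = 1
!x_1 -> !x_1 = 1 -> 1 = 4
!x_1 = !3 = 1
!!x_1 = !1 = 3
(!x_1 -> !x_1) <-> !!x_1 = 4 <-> 3 = 3
((!x_2 <-> (x_2 -> !x_1)) -> ((!x_1 -> !x_1) -> ((x_1 <-> x_1) <-> (x_2 <-> x_1)))) -> ((!x_1 -> !x_1) <-> !!x_1) = 3 -> 3 = 4
((((!x_2 -> ((x_1 <-> x_1) <-> x_1)) -> (((x_1 -> x_1) -> x_2) <-> ((x_2 <-> x_2) -> x_1))) -> !(x_1 -> x_2)) -> ((!(x_2 <-> x_2) -> ((x_1 -> x_2) <-> (x_1 -> !x_1))) <-> ((x_2 <-> (x_2 <-> x_1)) <-> !(x_2 -> !x_2)))) -> (((!x_2 <-> (x_2 -> !x_1)) -> ((!x_1 -> !x_1) -> ((x_1 <-> x_1) <-> (x_2 <-> x_1)))) -> ((!x_1 -> !x_1) <-> !!x_1)) = 1 -> 4 = 4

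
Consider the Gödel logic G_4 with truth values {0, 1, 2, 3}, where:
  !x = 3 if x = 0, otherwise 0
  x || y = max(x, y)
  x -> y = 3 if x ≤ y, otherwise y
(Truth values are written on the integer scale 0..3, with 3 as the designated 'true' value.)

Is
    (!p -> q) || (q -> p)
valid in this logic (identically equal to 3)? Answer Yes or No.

No

Counterexample: take p = 0, q = 1.
!p = !0 = 3
!p -> q = 3 -> 1 = 1
q -> p = 1 -> 0 = 0
(!p -> q) || (q -> p) = 1 || 0 = 1
This gives 1 ≠ 3.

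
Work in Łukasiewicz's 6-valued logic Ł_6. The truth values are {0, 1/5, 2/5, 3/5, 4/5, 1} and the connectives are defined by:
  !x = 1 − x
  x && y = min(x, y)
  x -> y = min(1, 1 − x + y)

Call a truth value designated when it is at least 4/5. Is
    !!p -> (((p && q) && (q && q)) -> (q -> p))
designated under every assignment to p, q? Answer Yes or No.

Yes

At p = 1/5, q = 3/5, for instance:
!p = !1/5 = 4/5
!!p = !4/5 = 1/5
p && q = 1/5 && 3/5 = 1/5
q && q = 3/5 && 3/5 = 3/5
(p && q) && (q && q) = 1/5 && 3/5 = 1/5
q -> p = 3/5 -> 1/5 = 3/5
((p && q) && (q && q)) -> (q -> p) = 1/5 -> 3/5 = 1
!!p -> (((p && q) && (q && q)) -> (q -> p)) = 1/5 -> 1 = 1
and checking the remaining 35 assignments likewise gives ≥ 4/5 in every case.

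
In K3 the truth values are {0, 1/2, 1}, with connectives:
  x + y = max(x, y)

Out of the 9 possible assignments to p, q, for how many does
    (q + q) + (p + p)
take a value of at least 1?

5

p = 0, q = 0 ↦ 0  <
p = 0, q = 1/2 ↦ 1/2  <
p = 0, q = 1 ↦ 1  ≥
p = 1/2, q = 0 ↦ 1/2  <
p = 1/2, q = 1/2 ↦ 1/2  <
p = 1/2, q = 1 ↦ 1  ≥
p = 1, q = 0 ↦ 1  ≥
p = 1, q = 1/2 ↦ 1  ≥
p = 1, q = 1 ↦ 1  ≥
So 5 of the 9 assignments meet the threshold.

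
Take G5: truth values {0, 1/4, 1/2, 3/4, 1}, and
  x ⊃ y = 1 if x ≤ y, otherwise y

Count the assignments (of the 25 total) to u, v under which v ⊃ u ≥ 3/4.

16

value 1: 15 assignments (counts)
value 3/4: 1 assignment (counts)
value 1/2: 2 assignments
value 1/4: 3 assignments
value 0: 4 assignments
So 16 of the 25 assignments meet the threshold.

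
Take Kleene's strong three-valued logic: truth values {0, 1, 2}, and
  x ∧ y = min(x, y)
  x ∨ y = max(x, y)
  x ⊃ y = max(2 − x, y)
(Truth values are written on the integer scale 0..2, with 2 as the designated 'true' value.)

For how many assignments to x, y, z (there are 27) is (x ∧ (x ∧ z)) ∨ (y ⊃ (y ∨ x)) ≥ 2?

value 2: 21 assignments (counts)
value 1: 6 assignments
So 21 of the 27 assignments meet the threshold.

21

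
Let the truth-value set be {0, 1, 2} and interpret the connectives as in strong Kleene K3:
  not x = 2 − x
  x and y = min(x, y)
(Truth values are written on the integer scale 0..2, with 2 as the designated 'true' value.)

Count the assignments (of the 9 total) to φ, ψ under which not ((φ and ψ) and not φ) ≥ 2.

7

φ = 0, ψ = 0 ↦ 2  ≥
φ = 0, ψ = 1 ↦ 2  ≥
φ = 0, ψ = 2 ↦ 2  ≥
φ = 1, ψ = 0 ↦ 2  ≥
φ = 1, ψ = 1 ↦ 1  <
φ = 1, ψ = 2 ↦ 1  <
φ = 2, ψ = 0 ↦ 2  ≥
φ = 2, ψ = 1 ↦ 2  ≥
φ = 2, ψ = 2 ↦ 2  ≥
So 7 of the 9 assignments meet the threshold.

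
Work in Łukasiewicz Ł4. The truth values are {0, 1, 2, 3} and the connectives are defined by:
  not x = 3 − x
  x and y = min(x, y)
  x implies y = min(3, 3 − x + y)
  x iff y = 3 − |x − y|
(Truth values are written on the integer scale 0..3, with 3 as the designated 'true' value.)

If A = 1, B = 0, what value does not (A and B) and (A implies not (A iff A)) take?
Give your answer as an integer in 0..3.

A and B = 1 and 0 = 0
not (A and B) = not 0 = 3
A iff A = 1 iff 1 = 3
not (A iff A) = not 3 = 0
A implies not (A iff A) = 1 implies 0 = 2
not (A and B) and (A implies not (A iff A)) = 3 and 2 = 2

2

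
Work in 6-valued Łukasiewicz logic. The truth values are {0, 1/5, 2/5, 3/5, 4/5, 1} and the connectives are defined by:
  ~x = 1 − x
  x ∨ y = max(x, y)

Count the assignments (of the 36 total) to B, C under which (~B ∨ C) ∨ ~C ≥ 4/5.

value 1: 16 assignments (counts)
value 4/5: 12 assignments (counts)
value 3/5: 8 assignments
So 28 of the 36 assignments meet the threshold.

28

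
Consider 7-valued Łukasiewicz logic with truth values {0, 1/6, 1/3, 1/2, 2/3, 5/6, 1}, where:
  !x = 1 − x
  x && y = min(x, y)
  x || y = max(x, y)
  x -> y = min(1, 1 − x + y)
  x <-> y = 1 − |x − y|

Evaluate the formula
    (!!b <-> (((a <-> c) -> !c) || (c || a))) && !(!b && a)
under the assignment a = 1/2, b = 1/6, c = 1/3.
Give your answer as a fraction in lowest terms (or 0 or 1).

1/3

!b = !1/6 = 5/6
!!b = !5/6 = 1/6
a <-> c = 1/2 <-> 1/3 = 5/6
!c = !1/3 = 2/3
(a <-> c) -> !c = 5/6 -> 2/3 = 5/6
c || a = 1/3 || 1/2 = 1/2
((a <-> c) -> !c) || (c || a) = 5/6 || 1/2 = 5/6
!!b <-> (((a <-> c) -> !c) || (c || a)) = 1/6 <-> 5/6 = 1/3
!b = !1/6 = 5/6
!b && a = 5/6 && 1/2 = 1/2
!(!b && a) = !1/2 = 1/2
(!!b <-> (((a <-> c) -> !c) || (c || a))) && !(!b && a) = 1/3 && 1/2 = 1/3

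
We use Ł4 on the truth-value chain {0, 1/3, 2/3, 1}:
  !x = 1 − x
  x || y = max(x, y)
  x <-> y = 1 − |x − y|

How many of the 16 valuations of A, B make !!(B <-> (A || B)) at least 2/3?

13

A = 0, B = 0 ↦ 1  ≥
A = 0, B = 1/3 ↦ 1  ≥
A = 0, B = 2/3 ↦ 1  ≥
A = 0, B = 1 ↦ 1  ≥
A = 1/3, B = 0 ↦ 2/3  ≥
A = 1/3, B = 1/3 ↦ 1  ≥
A = 1/3, B = 2/3 ↦ 1  ≥
A = 1/3, B = 1 ↦ 1  ≥
A = 2/3, B = 0 ↦ 1/3  <
A = 2/3, B = 1/3 ↦ 2/3  ≥
A = 2/3, B = 2/3 ↦ 1  ≥
A = 2/3, B = 1 ↦ 1  ≥
A = 1, B = 0 ↦ 0  <
A = 1, B = 1/3 ↦ 1/3  <
A = 1, B = 2/3 ↦ 2/3  ≥
A = 1, B = 1 ↦ 1  ≥
So 13 of the 16 assignments meet the threshold.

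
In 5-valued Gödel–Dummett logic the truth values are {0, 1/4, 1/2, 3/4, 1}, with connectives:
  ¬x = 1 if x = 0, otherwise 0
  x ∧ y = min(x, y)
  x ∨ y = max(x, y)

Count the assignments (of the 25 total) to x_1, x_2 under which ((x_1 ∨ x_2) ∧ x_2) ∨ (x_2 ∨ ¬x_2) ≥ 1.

value 1: 10 assignments (counts)
value 3/4: 5 assignments
value 1/2: 5 assignments
value 1/4: 5 assignments
So 10 of the 25 assignments meet the threshold.

10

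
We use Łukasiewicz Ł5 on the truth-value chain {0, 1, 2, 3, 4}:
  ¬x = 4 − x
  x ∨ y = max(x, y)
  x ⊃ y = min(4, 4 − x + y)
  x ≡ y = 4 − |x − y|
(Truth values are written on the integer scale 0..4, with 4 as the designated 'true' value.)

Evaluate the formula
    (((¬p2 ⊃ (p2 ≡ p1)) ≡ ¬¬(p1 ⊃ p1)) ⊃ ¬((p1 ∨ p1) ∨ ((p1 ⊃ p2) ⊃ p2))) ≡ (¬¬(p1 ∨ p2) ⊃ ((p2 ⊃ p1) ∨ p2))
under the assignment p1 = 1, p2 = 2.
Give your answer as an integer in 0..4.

¬p2 = ¬2 = 2
p2 ≡ p1 = 2 ≡ 1 = 3
¬p2 ⊃ (p2 ≡ p1) = 2 ⊃ 3 = 4
p1 ⊃ p1 = 1 ⊃ 1 = 4
¬(p1 ⊃ p1) = ¬4 = 0
¬¬(p1 ⊃ p1) = ¬0 = 4
(¬p2 ⊃ (p2 ≡ p1)) ≡ ¬¬(p1 ⊃ p1) = 4 ≡ 4 = 4
p1 ∨ p1 = 1 ∨ 1 = 1
p1 ⊃ p2 = 1 ⊃ 2 = 4
(p1 ⊃ p2) ⊃ p2 = 4 ⊃ 2 = 2
(p1 ∨ p1) ∨ ((p1 ⊃ p2) ⊃ p2) = 1 ∨ 2 = 2
¬((p1 ∨ p1) ∨ ((p1 ⊃ p2) ⊃ p2)) = ¬2 = 2
((¬p2 ⊃ (p2 ≡ p1)) ≡ ¬¬(p1 ⊃ p1)) ⊃ ¬((p1 ∨ p1) ∨ ((p1 ⊃ p2) ⊃ p2)) = 4 ⊃ 2 = 2
p1 ∨ p2 = 1 ∨ 2 = 2
¬(p1 ∨ p2) = ¬2 = 2
¬¬(p1 ∨ p2) = ¬2 = 2
p2 ⊃ p1 = 2 ⊃ 1 = 3
(p2 ⊃ p1) ∨ p2 = 3 ∨ 2 = 3
¬¬(p1 ∨ p2) ⊃ ((p2 ⊃ p1) ∨ p2) = 2 ⊃ 3 = 4
(((¬p2 ⊃ (p2 ≡ p1)) ≡ ¬¬(p1 ⊃ p1)) ⊃ ¬((p1 ∨ p1) ∨ ((p1 ⊃ p2) ⊃ p2))) ≡ (¬¬(p1 ∨ p2) ⊃ ((p2 ⊃ p1) ∨ p2)) = 2 ≡ 4 = 2

2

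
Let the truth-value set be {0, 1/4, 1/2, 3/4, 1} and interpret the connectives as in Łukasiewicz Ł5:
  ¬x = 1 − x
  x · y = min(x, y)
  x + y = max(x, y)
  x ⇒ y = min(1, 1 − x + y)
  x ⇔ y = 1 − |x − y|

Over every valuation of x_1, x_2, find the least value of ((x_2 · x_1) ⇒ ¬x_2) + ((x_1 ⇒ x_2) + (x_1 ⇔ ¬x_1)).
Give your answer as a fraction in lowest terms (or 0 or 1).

Take x_1 = 1, x_2 = 3/4:
x_2 · x_1 = 3/4 · 1 = 3/4
¬x_2 = ¬3/4 = 1/4
(x_2 · x_1) ⇒ ¬x_2 = 3/4 ⇒ 1/4 = 1/2
x_1 ⇒ x_2 = 1 ⇒ 3/4 = 3/4
¬x_1 = ¬1 = 0
x_1 ⇔ ¬x_1 = 1 ⇔ 0 = 0
(x_1 ⇒ x_2) + (x_1 ⇔ ¬x_1) = 3/4 + 0 = 3/4
((x_2 · x_1) ⇒ ¬x_2) + ((x_1 ⇒ x_2) + (x_1 ⇔ ¬x_1)) = 1/2 + 3/4 = 3/4
No assignment yields a value below 3/4, so this is the minimum.

3/4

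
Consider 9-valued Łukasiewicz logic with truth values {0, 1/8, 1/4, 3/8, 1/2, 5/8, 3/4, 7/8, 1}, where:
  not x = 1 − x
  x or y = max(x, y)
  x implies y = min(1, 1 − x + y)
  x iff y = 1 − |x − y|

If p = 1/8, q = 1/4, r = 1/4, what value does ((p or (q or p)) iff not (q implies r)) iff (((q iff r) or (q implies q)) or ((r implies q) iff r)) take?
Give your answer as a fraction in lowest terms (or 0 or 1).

3/4

q or p = 1/4 or 1/8 = 1/4
p or (q or p) = 1/8 or 1/4 = 1/4
q implies r = 1/4 implies 1/4 = 1
not (q implies r) = not 1 = 0
(p or (q or p)) iff not (q implies r) = 1/4 iff 0 = 3/4
q iff r = 1/4 iff 1/4 = 1
q implies q = 1/4 implies 1/4 = 1
(q iff r) or (q implies q) = 1 or 1 = 1
r implies q = 1/4 implies 1/4 = 1
(r implies q) iff r = 1 iff 1/4 = 1/4
((q iff r) or (q implies q)) or ((r implies q) iff r) = 1 or 1/4 = 1
((p or (q or p)) iff not (q implies r)) iff (((q iff r) or (q implies q)) or ((r implies q) iff r)) = 3/4 iff 1 = 3/4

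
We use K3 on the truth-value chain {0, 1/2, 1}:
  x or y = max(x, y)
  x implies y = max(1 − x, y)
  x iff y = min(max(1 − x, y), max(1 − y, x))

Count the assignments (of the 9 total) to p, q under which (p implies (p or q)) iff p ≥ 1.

p = 0, q = 0 ↦ 0  <
p = 0, q = 1/2 ↦ 0  <
p = 0, q = 1 ↦ 0  <
p = 1/2, q = 0 ↦ 1/2  <
p = 1/2, q = 1/2 ↦ 1/2  <
p = 1/2, q = 1 ↦ 1/2  <
p = 1, q = 0 ↦ 1  ≥
p = 1, q = 1/2 ↦ 1  ≥
p = 1, q = 1 ↦ 1  ≥
So 3 of the 9 assignments meet the threshold.

3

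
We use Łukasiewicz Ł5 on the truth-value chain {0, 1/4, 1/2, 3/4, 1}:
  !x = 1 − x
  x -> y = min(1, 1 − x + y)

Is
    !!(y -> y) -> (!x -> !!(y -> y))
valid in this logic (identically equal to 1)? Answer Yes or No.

Yes

At x = 3/4, y = 1/2, for instance:
y -> y = 1/2 -> 1/2 = 1
!(y -> y) = !1 = 0
!!(y -> y) = !0 = 1
!x = !3/4 = 1/4
!x -> !!(y -> y) = 1/4 -> 1 = 1
!!(y -> y) -> (!x -> !!(y -> y)) = 1 -> 1 = 1
and checking the remaining 24 assignments likewise gives ≥ 1 in every case.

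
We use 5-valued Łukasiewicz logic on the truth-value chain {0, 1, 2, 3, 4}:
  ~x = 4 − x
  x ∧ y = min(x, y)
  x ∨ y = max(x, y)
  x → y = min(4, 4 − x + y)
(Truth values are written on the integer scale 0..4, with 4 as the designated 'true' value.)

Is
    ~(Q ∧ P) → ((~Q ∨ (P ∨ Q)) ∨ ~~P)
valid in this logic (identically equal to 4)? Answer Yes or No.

No

Counterexample: take P = 0, Q = 1.
Q ∧ P = 1 ∧ 0 = 0
~(Q ∧ P) = ~0 = 4
~Q = ~1 = 3
P ∨ Q = 0 ∨ 1 = 1
~Q ∨ (P ∨ Q) = 3 ∨ 1 = 3
~P = ~0 = 4
~~P = ~4 = 0
(~Q ∨ (P ∨ Q)) ∨ ~~P = 3 ∨ 0 = 3
~(Q ∧ P) → ((~Q ∨ (P ∨ Q)) ∨ ~~P) = 4 → 3 = 3
This gives 3 ≠ 4.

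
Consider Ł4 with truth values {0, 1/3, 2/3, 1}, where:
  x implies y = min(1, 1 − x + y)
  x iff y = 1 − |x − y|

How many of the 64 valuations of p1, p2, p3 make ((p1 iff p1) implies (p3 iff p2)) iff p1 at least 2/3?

42

value 1: 16 assignments (counts)
value 2/3: 26 assignments (counts)
value 1/3: 16 assignments
value 0: 6 assignments
So 42 of the 64 assignments meet the threshold.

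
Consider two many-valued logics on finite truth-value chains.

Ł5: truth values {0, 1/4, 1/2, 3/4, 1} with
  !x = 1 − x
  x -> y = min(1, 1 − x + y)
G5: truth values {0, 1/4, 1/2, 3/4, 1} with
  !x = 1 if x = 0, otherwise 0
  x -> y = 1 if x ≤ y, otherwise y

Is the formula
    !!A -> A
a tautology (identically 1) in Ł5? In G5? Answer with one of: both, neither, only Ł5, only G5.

In Ł5: every assignment gives 1 — tautology.
In G5: at A = 1/4 the value is 1/4 — not a tautology.

only Ł5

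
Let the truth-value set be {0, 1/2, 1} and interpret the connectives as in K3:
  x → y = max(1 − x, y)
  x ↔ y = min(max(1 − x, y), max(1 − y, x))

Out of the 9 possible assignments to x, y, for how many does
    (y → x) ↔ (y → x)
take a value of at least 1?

x = 0, y = 0 ↦ 1  ≥
x = 0, y = 1/2 ↦ 1/2  <
x = 0, y = 1 ↦ 1  ≥
x = 1/2, y = 0 ↦ 1  ≥
x = 1/2, y = 1/2 ↦ 1/2  <
x = 1/2, y = 1 ↦ 1/2  <
x = 1, y = 0 ↦ 1  ≥
x = 1, y = 1/2 ↦ 1  ≥
x = 1, y = 1 ↦ 1  ≥
So 6 of the 9 assignments meet the threshold.

6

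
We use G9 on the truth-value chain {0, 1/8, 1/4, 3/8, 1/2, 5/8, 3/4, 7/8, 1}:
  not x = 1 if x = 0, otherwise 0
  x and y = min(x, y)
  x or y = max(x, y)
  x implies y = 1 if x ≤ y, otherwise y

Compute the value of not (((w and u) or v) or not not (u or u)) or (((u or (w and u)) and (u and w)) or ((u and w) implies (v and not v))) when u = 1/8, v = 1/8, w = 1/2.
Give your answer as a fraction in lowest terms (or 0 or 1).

w and u = 1/2 and 1/8 = 1/8
(w and u) or v = 1/8 or 1/8 = 1/8
u or u = 1/8 or 1/8 = 1/8
not (u or u) = not 1/8 = 0
not not (u or u) = not 0 = 1
((w and u) or v) or not not (u or u) = 1/8 or 1 = 1
not (((w and u) or v) or not not (u or u)) = not 1 = 0
w and u = 1/2 and 1/8 = 1/8
u or (w and u) = 1/8 or 1/8 = 1/8
u and w = 1/8 and 1/2 = 1/8
(u or (w and u)) and (u and w) = 1/8 and 1/8 = 1/8
u and w = 1/8 and 1/2 = 1/8
not v = not 1/8 = 0
v and not v = 1/8 and 0 = 0
(u and w) implies (v and not v) = 1/8 implies 0 = 0
((u or (w and u)) and (u and w)) or ((u and w) implies (v and not v)) = 1/8 or 0 = 1/8
not (((w and u) or v) or not not (u or u)) or (((u or (w and u)) and (u and w)) or ((u and w) implies (v and not v))) = 0 or 1/8 = 1/8

1/8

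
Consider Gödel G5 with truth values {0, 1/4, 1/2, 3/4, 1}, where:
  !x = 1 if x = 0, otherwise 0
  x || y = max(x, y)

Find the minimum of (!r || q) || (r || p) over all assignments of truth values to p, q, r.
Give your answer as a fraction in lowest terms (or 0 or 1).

1/4

Take p = 0, q = 0, r = 1/4:
!r = !1/4 = 0
!r || q = 0 || 0 = 0
r || p = 1/4 || 0 = 1/4
(!r || q) || (r || p) = 0 || 1/4 = 1/4
No assignment yields a value below 1/4, so this is the minimum.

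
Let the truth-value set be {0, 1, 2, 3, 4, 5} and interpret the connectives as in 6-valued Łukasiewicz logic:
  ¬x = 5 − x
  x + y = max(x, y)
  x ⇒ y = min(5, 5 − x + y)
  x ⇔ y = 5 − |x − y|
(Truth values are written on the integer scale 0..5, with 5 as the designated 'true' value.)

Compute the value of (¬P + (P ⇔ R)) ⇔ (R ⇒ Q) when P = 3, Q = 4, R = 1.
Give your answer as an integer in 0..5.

¬P = ¬3 = 2
P ⇔ R = 3 ⇔ 1 = 3
¬P + (P ⇔ R) = 2 + 3 = 3
R ⇒ Q = 1 ⇒ 4 = 5
(¬P + (P ⇔ R)) ⇔ (R ⇒ Q) = 3 ⇔ 5 = 3

3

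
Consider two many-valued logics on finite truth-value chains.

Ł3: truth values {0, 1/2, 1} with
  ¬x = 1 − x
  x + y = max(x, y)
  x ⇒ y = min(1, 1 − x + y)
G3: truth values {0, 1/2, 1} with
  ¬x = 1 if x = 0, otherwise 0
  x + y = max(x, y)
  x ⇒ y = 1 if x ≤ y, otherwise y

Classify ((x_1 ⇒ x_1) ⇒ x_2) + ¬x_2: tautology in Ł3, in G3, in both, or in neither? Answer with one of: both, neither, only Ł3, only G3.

neither

In Ł3: at x_1 = 0, x_2 = 1/2 the value is 1/2 — not a tautology.
In G3: at x_1 = 0, x_2 = 1/2 the value is 1/2 — not a tautology.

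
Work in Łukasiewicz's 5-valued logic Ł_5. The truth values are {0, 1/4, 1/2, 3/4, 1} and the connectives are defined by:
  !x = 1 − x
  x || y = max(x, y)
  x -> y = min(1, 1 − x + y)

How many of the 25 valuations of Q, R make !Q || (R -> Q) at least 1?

value 1: 19 assignments (counts)
value 3/4: 5 assignments
value 1/2: 1 assignment
So 19 of the 25 assignments meet the threshold.

19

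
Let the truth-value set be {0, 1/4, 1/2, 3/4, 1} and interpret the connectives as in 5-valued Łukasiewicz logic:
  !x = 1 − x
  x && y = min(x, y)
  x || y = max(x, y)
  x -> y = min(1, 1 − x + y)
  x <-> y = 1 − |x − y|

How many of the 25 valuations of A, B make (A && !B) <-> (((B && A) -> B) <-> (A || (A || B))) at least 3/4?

value 1: 9 assignments (counts)
value 3/4: 4 assignments (counts)
value 1/2: 5 assignments
value 1/4: 2 assignments
value 0: 5 assignments
So 13 of the 25 assignments meet the threshold.

13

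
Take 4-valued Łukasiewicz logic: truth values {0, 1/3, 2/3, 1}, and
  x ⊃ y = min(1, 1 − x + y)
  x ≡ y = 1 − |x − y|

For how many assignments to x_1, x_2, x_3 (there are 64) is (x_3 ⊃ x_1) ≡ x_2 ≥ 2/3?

37

value 1: 16 assignments (counts)
value 2/3: 21 assignments (counts)
value 1/3: 16 assignments
value 0: 11 assignments
So 37 of the 64 assignments meet the threshold.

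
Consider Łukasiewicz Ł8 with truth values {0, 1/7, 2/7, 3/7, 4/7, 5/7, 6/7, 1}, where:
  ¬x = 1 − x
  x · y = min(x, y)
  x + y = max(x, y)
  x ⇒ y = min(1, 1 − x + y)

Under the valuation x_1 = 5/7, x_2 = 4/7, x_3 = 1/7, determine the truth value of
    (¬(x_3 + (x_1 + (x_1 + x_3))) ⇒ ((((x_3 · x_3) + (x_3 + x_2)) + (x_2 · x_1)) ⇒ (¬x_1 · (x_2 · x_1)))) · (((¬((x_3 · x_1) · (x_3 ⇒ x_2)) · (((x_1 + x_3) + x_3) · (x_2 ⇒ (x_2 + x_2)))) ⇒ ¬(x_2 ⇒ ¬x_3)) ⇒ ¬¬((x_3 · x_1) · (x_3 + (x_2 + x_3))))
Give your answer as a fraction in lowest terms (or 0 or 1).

x_1 + x_3 = 5/7 + 1/7 = 5/7
x_1 + (x_1 + x_3) = 5/7 + 5/7 = 5/7
x_3 + (x_1 + (x_1 + x_3)) = 1/7 + 5/7 = 5/7
¬(x_3 + (x_1 + (x_1 + x_3))) = ¬5/7 = 2/7
x_3 · x_3 = 1/7 · 1/7 = 1/7
x_3 + x_2 = 1/7 + 4/7 = 4/7
(x_3 · x_3) + (x_3 + x_2) = 1/7 + 4/7 = 4/7
x_2 · x_1 = 4/7 · 5/7 = 4/7
((x_3 · x_3) + (x_3 + x_2)) + (x_2 · x_1) = 4/7 + 4/7 = 4/7
¬x_1 = ¬5/7 = 2/7
x_2 · x_1 = 4/7 · 5/7 = 4/7
¬x_1 · (x_2 · x_1) = 2/7 · 4/7 = 2/7
(((x_3 · x_3) + (x_3 + x_2)) + (x_2 · x_1)) ⇒ (¬x_1 · (x_2 · x_1)) = 4/7 ⇒ 2/7 = 5/7
¬(x_3 + (x_1 + (x_1 + x_3))) ⇒ ((((x_3 · x_3) + (x_3 + x_2)) + (x_2 · x_1)) ⇒ (¬x_1 · (x_2 · x_1))) = 2/7 ⇒ 5/7 = 1
x_3 · x_1 = 1/7 · 5/7 = 1/7
x_3 ⇒ x_2 = 1/7 ⇒ 4/7 = 1
(x_3 · x_1) · (x_3 ⇒ x_2) = 1/7 · 1 = 1/7
¬((x_3 · x_1) · (x_3 ⇒ x_2)) = ¬1/7 = 6/7
x_1 + x_3 = 5/7 + 1/7 = 5/7
(x_1 + x_3) + x_3 = 5/7 + 1/7 = 5/7
x_2 + x_2 = 4/7 + 4/7 = 4/7
x_2 ⇒ (x_2 + x_2) = 4/7 ⇒ 4/7 = 1
((x_1 + x_3) + x_3) · (x_2 ⇒ (x_2 + x_2)) = 5/7 · 1 = 5/7
¬((x_3 · x_1) · (x_3 ⇒ x_2)) · (((x_1 + x_3) + x_3) · (x_2 ⇒ (x_2 + x_2))) = 6/7 · 5/7 = 5/7
¬x_3 = ¬1/7 = 6/7
x_2 ⇒ ¬x_3 = 4/7 ⇒ 6/7 = 1
¬(x_2 ⇒ ¬x_3) = ¬1 = 0
(¬((x_3 · x_1) · (x_3 ⇒ x_2)) · (((x_1 + x_3) + x_3) · (x_2 ⇒ (x_2 + x_2)))) ⇒ ¬(x_2 ⇒ ¬x_3) = 5/7 ⇒ 0 = 2/7
x_3 · x_1 = 1/7 · 5/7 = 1/7
x_2 + x_3 = 4/7 + 1/7 = 4/7
x_3 + (x_2 + x_3) = 1/7 + 4/7 = 4/7
(x_3 · x_1) · (x_3 + (x_2 + x_3)) = 1/7 · 4/7 = 1/7
¬((x_3 · x_1) · (x_3 + (x_2 + x_3))) = ¬1/7 = 6/7
¬¬((x_3 · x_1) · (x_3 + (x_2 + x_3))) = ¬6/7 = 1/7
((¬((x_3 · x_1) · (x_3 ⇒ x_2)) · (((x_1 + x_3) + x_3) · (x_2 ⇒ (x_2 + x_2)))) ⇒ ¬(x_2 ⇒ ¬x_3)) ⇒ ¬¬((x_3 · x_1) · (x_3 + (x_2 + x_3))) = 2/7 ⇒ 1/7 = 6/7
(¬(x_3 + (x_1 + (x_1 + x_3))) ⇒ ((((x_3 · x_3) + (x_3 + x_2)) + (x_2 · x_1)) ⇒ (¬x_1 · (x_2 · x_1)))) · (((¬((x_3 · x_1) · (x_3 ⇒ x_2)) · (((x_1 + x_3) + x_3) · (x_2 ⇒ (x_2 + x_2)))) ⇒ ¬(x_2 ⇒ ¬x_3)) ⇒ ¬¬((x_3 · x_1) · (x_3 + (x_2 + x_3)))) = 1 · 6/7 = 6/7

6/7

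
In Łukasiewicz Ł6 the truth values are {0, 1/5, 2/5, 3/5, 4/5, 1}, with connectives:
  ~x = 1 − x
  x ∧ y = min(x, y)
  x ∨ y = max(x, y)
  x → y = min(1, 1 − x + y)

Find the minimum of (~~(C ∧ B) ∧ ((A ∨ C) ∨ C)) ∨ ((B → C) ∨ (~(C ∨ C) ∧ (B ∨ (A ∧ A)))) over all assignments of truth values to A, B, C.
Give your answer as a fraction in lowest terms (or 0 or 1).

3/5

Take A = 0, B = 2/5, C = 0:
C ∧ B = 0 ∧ 2/5 = 0
~(C ∧ B) = ~0 = 1
~~(C ∧ B) = ~1 = 0
A ∨ C = 0 ∨ 0 = 0
(A ∨ C) ∨ C = 0 ∨ 0 = 0
~~(C ∧ B) ∧ ((A ∨ C) ∨ C) = 0 ∧ 0 = 0
B → C = 2/5 → 0 = 3/5
C ∨ C = 0 ∨ 0 = 0
~(C ∨ C) = ~0 = 1
A ∧ A = 0 ∧ 0 = 0
B ∨ (A ∧ A) = 2/5 ∨ 0 = 2/5
~(C ∨ C) ∧ (B ∨ (A ∧ A)) = 1 ∧ 2/5 = 2/5
(B → C) ∨ (~(C ∨ C) ∧ (B ∨ (A ∧ A))) = 3/5 ∨ 2/5 = 3/5
(~~(C ∧ B) ∧ ((A ∨ C) ∨ C)) ∨ ((B → C) ∨ (~(C ∨ C) ∧ (B ∨ (A ∧ A)))) = 0 ∨ 3/5 = 3/5
No assignment yields a value below 3/5, so this is the minimum.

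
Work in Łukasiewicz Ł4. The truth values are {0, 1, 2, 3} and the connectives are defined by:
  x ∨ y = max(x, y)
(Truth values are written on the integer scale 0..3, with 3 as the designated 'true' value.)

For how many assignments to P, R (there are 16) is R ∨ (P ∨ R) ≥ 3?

7

P = 0, R = 0 ↦ 0  <
P = 0, R = 1 ↦ 1  <
P = 0, R = 2 ↦ 2  <
P = 0, R = 3 ↦ 3  ≥
P = 1, R = 0 ↦ 1  <
P = 1, R = 1 ↦ 1  <
P = 1, R = 2 ↦ 2  <
P = 1, R = 3 ↦ 3  ≥
P = 2, R = 0 ↦ 2  <
P = 2, R = 1 ↦ 2  <
P = 2, R = 2 ↦ 2  <
P = 2, R = 3 ↦ 3  ≥
P = 3, R = 0 ↦ 3  ≥
P = 3, R = 1 ↦ 3  ≥
P = 3, R = 2 ↦ 3  ≥
P = 3, R = 3 ↦ 3  ≥
So 7 of the 16 assignments meet the threshold.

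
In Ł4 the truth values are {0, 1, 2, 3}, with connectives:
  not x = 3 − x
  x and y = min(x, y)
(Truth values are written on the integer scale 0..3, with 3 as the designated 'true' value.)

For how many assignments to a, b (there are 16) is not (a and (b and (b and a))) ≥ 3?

7

a = 0, b = 0 ↦ 3  ≥
a = 0, b = 1 ↦ 3  ≥
a = 0, b = 2 ↦ 3  ≥
a = 0, b = 3 ↦ 3  ≥
a = 1, b = 0 ↦ 3  ≥
a = 1, b = 1 ↦ 2  <
a = 1, b = 2 ↦ 2  <
a = 1, b = 3 ↦ 2  <
a = 2, b = 0 ↦ 3  ≥
a = 2, b = 1 ↦ 2  <
a = 2, b = 2 ↦ 1  <
a = 2, b = 3 ↦ 1  <
a = 3, b = 0 ↦ 3  ≥
a = 3, b = 1 ↦ 2  <
a = 3, b = 2 ↦ 1  <
a = 3, b = 3 ↦ 0  <
So 7 of the 16 assignments meet the threshold.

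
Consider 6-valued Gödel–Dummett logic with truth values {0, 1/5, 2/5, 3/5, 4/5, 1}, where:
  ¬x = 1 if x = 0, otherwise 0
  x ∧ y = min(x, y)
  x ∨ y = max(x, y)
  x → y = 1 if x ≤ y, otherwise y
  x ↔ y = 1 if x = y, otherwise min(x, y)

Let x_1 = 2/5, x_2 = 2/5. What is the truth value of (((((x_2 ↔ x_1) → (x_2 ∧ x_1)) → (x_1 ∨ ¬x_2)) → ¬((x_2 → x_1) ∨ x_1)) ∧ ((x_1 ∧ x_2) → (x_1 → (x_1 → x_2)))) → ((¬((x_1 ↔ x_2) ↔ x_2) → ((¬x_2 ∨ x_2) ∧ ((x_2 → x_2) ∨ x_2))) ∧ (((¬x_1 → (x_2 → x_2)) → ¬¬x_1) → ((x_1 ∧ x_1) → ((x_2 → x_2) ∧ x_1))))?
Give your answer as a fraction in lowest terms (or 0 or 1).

x_2 ↔ x_1 = 2/5 ↔ 2/5 = 1
x_2 ∧ x_1 = 2/5 ∧ 2/5 = 2/5
(x_2 ↔ x_1) → (x_2 ∧ x_1) = 1 → 2/5 = 2/5
¬x_2 = ¬2/5 = 0
x_1 ∨ ¬x_2 = 2/5 ∨ 0 = 2/5
((x_2 ↔ x_1) → (x_2 ∧ x_1)) → (x_1 ∨ ¬x_2) = 2/5 → 2/5 = 1
x_2 → x_1 = 2/5 → 2/5 = 1
(x_2 → x_1) ∨ x_1 = 1 ∨ 2/5 = 1
¬((x_2 → x_1) ∨ x_1) = ¬1 = 0
(((x_2 ↔ x_1) → (x_2 ∧ x_1)) → (x_1 ∨ ¬x_2)) → ¬((x_2 → x_1) ∨ x_1) = 1 → 0 = 0
x_1 ∧ x_2 = 2/5 ∧ 2/5 = 2/5
x_1 → x_2 = 2/5 → 2/5 = 1
x_1 → (x_1 → x_2) = 2/5 → 1 = 1
(x_1 ∧ x_2) → (x_1 → (x_1 → x_2)) = 2/5 → 1 = 1
((((x_2 ↔ x_1) → (x_2 ∧ x_1)) → (x_1 ∨ ¬x_2)) → ¬((x_2 → x_1) ∨ x_1)) ∧ ((x_1 ∧ x_2) → (x_1 → (x_1 → x_2))) = 0 ∧ 1 = 0
x_1 ↔ x_2 = 2/5 ↔ 2/5 = 1
(x_1 ↔ x_2) ↔ x_2 = 1 ↔ 2/5 = 2/5
¬((x_1 ↔ x_2) ↔ x_2) = ¬2/5 = 0
¬x_2 = ¬2/5 = 0
¬x_2 ∨ x_2 = 0 ∨ 2/5 = 2/5
x_2 → x_2 = 2/5 → 2/5 = 1
(x_2 → x_2) ∨ x_2 = 1 ∨ 2/5 = 1
(¬x_2 ∨ x_2) ∧ ((x_2 → x_2) ∨ x_2) = 2/5 ∧ 1 = 2/5
¬((x_1 ↔ x_2) ↔ x_2) → ((¬x_2 ∨ x_2) ∧ ((x_2 → x_2) ∨ x_2)) = 0 → 2/5 = 1
¬x_1 = ¬2/5 = 0
x_2 → x_2 = 2/5 → 2/5 = 1
¬x_1 → (x_2 → x_2) = 0 → 1 = 1
¬x_1 = ¬2/5 = 0
¬¬x_1 = ¬0 = 1
(¬x_1 → (x_2 → x_2)) → ¬¬x_1 = 1 → 1 = 1
x_1 ∧ x_1 = 2/5 ∧ 2/5 = 2/5
x_2 → x_2 = 2/5 → 2/5 = 1
(x_2 → x_2) ∧ x_1 = 1 ∧ 2/5 = 2/5
(x_1 ∧ x_1) → ((x_2 → x_2) ∧ x_1) = 2/5 → 2/5 = 1
((¬x_1 → (x_2 → x_2)) → ¬¬x_1) → ((x_1 ∧ x_1) → ((x_2 → x_2) ∧ x_1)) = 1 → 1 = 1
(¬((x_1 ↔ x_2) ↔ x_2) → ((¬x_2 ∨ x_2) ∧ ((x_2 → x_2) ∨ x_2))) ∧ (((¬x_1 → (x_2 → x_2)) → ¬¬x_1) → ((x_1 ∧ x_1) → ((x_2 → x_2) ∧ x_1))) = 1 ∧ 1 = 1
(((((x_2 ↔ x_1) → (x_2 ∧ x_1)) → (x_1 ∨ ¬x_2)) → ¬((x_2 → x_1) ∨ x_1)) ∧ ((x_1 ∧ x_2) → (x_1 → (x_1 → x_2)))) → ((¬((x_1 ↔ x_2) ↔ x_2) → ((¬x_2 ∨ x_2) ∧ ((x_2 → x_2) ∨ x_2))) ∧ (((¬x_1 → (x_2 → x_2)) → ¬¬x_1) → ((x_1 ∧ x_1) → ((x_2 → x_2) ∧ x_1)))) = 0 → 1 = 1

1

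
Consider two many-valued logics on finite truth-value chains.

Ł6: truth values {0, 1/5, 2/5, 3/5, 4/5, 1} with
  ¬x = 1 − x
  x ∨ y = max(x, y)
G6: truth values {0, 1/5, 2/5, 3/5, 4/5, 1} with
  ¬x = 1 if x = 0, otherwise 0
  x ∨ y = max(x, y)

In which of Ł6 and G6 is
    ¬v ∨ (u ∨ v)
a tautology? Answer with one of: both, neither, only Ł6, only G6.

neither

In Ł6: at u = 0, v = 1/5 the value is 4/5 — not a tautology.
In G6: at u = 0, v = 1/5 the value is 1/5 — not a tautology.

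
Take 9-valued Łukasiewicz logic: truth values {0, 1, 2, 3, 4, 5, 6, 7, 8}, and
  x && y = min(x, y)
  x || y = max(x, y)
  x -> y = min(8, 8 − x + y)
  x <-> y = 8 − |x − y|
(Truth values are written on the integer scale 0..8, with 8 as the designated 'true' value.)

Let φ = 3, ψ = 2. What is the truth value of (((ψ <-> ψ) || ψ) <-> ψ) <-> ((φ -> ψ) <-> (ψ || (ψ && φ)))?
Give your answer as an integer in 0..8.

ψ <-> ψ = 2 <-> 2 = 8
(ψ <-> ψ) || ψ = 8 || 2 = 8
((ψ <-> ψ) || ψ) <-> ψ = 8 <-> 2 = 2
φ -> ψ = 3 -> 2 = 7
ψ && φ = 2 && 3 = 2
ψ || (ψ && φ) = 2 || 2 = 2
(φ -> ψ) <-> (ψ || (ψ && φ)) = 7 <-> 2 = 3
(((ψ <-> ψ) || ψ) <-> ψ) <-> ((φ -> ψ) <-> (ψ || (ψ && φ))) = 2 <-> 3 = 7

7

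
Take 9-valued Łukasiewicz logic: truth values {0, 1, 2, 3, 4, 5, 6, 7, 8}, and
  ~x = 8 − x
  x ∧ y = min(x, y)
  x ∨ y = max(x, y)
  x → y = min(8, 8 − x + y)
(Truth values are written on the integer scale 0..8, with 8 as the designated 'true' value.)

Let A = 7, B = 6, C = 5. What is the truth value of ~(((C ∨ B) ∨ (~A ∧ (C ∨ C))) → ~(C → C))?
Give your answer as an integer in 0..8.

C ∨ B = 5 ∨ 6 = 6
~A = ~7 = 1
C ∨ C = 5 ∨ 5 = 5
~A ∧ (C ∨ C) = 1 ∧ 5 = 1
(C ∨ B) ∨ (~A ∧ (C ∨ C)) = 6 ∨ 1 = 6
C → C = 5 → 5 = 8
~(C → C) = ~8 = 0
((C ∨ B) ∨ (~A ∧ (C ∨ C))) → ~(C → C) = 6 → 0 = 2
~(((C ∨ B) ∨ (~A ∧ (C ∨ C))) → ~(C → C)) = ~2 = 6

6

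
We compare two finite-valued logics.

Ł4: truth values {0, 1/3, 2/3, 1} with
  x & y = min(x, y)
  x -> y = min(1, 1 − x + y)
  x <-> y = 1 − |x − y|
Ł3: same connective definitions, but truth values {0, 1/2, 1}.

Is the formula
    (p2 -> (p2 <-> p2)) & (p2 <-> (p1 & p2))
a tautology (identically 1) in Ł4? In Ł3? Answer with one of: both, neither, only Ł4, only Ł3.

In Ł4: at p1 = 0, p2 = 1/3 the value is 2/3 — not a tautology.
In Ł3: at p1 = 0, p2 = 1/2 the value is 1/2 — not a tautology.

neither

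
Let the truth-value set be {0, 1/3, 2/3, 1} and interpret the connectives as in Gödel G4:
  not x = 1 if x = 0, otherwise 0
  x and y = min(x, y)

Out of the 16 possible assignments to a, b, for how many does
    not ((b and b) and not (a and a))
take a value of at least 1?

a = 0, b = 0 ↦ 1  ≥
a = 0, b = 1/3 ↦ 0  <
a = 0, b = 2/3 ↦ 0  <
a = 0, b = 1 ↦ 0  <
a = 1/3, b = 0 ↦ 1  ≥
a = 1/3, b = 1/3 ↦ 1  ≥
a = 1/3, b = 2/3 ↦ 1  ≥
a = 1/3, b = 1 ↦ 1  ≥
a = 2/3, b = 0 ↦ 1  ≥
a = 2/3, b = 1/3 ↦ 1  ≥
a = 2/3, b = 2/3 ↦ 1  ≥
a = 2/3, b = 1 ↦ 1  ≥
a = 1, b = 0 ↦ 1  ≥
a = 1, b = 1/3 ↦ 1  ≥
a = 1, b = 2/3 ↦ 1  ≥
a = 1, b = 1 ↦ 1  ≥
So 13 of the 16 assignments meet the threshold.

13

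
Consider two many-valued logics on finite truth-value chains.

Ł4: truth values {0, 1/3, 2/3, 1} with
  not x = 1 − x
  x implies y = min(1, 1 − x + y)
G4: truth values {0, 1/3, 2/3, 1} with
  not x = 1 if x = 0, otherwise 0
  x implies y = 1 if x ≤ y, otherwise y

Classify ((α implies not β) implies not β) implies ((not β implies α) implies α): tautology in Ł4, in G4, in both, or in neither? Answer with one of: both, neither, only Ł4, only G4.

In Ł4: every assignment gives 1 — tautology.
In G4: at α = 1/3, β = 1/3 the value is 1/3 — not a tautology.

only Ł4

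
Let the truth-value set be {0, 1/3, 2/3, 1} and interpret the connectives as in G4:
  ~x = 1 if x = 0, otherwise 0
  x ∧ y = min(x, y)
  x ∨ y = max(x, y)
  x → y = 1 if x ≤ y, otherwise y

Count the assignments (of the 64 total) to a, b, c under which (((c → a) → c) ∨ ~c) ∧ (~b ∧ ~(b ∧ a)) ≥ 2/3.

value 1: 11 assignments (counts)
value 2/3: 2 assignments (counts)
value 1/3: 3 assignments
value 0: 48 assignments
So 13 of the 64 assignments meet the threshold.

13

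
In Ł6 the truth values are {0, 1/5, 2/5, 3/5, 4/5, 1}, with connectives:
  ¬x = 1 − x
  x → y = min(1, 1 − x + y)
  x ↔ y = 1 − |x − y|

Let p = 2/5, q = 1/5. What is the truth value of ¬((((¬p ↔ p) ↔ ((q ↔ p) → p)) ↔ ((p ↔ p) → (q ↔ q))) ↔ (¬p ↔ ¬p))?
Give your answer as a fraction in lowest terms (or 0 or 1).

1/5

¬p = ¬2/5 = 3/5
¬p ↔ p = 3/5 ↔ 2/5 = 4/5
q ↔ p = 1/5 ↔ 2/5 = 4/5
(q ↔ p) → p = 4/5 → 2/5 = 3/5
(¬p ↔ p) ↔ ((q ↔ p) → p) = 4/5 ↔ 3/5 = 4/5
p ↔ p = 2/5 ↔ 2/5 = 1
q ↔ q = 1/5 ↔ 1/5 = 1
(p ↔ p) → (q ↔ q) = 1 → 1 = 1
((¬p ↔ p) ↔ ((q ↔ p) → p)) ↔ ((p ↔ p) → (q ↔ q)) = 4/5 ↔ 1 = 4/5
¬p = ¬2/5 = 3/5
¬p = ¬2/5 = 3/5
¬p ↔ ¬p = 3/5 ↔ 3/5 = 1
(((¬p ↔ p) ↔ ((q ↔ p) → p)) ↔ ((p ↔ p) → (q ↔ q))) ↔ (¬p ↔ ¬p) = 4/5 ↔ 1 = 4/5
¬((((¬p ↔ p) ↔ ((q ↔ p) → p)) ↔ ((p ↔ p) → (q ↔ q))) ↔ (¬p ↔ ¬p)) = ¬4/5 = 1/5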